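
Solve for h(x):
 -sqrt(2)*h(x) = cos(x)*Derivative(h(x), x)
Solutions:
 h(x) = C1*(sin(x) - 1)^(sqrt(2)/2)/(sin(x) + 1)^(sqrt(2)/2)


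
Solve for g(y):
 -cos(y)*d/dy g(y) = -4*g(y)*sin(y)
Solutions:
 g(y) = C1/cos(y)^4


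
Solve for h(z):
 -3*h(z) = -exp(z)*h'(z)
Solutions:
 h(z) = C1*exp(-3*exp(-z))


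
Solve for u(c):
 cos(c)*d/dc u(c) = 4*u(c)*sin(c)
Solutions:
 u(c) = C1/cos(c)^4


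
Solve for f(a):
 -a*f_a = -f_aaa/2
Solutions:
 f(a) = C1 + Integral(C2*airyai(2^(1/3)*a) + C3*airybi(2^(1/3)*a), a)


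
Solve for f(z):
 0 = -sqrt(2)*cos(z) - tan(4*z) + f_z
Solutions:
 f(z) = C1 - log(cos(4*z))/4 + sqrt(2)*sin(z)


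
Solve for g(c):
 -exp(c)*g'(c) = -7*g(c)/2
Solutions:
 g(c) = C1*exp(-7*exp(-c)/2)


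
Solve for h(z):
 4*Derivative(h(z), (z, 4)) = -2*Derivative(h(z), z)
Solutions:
 h(z) = C1 + C4*exp(-2^(2/3)*z/2) + (C2*sin(2^(2/3)*sqrt(3)*z/4) + C3*cos(2^(2/3)*sqrt(3)*z/4))*exp(2^(2/3)*z/4)


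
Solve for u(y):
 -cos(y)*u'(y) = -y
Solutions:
 u(y) = C1 + Integral(y/cos(y), y)


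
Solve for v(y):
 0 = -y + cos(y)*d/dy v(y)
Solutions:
 v(y) = C1 + Integral(y/cos(y), y)


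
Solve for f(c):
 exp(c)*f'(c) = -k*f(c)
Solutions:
 f(c) = C1*exp(k*exp(-c))


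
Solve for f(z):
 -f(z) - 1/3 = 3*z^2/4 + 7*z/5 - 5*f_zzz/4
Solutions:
 f(z) = C3*exp(10^(2/3)*z/5) - 3*z^2/4 - 7*z/5 + (C1*sin(10^(2/3)*sqrt(3)*z/10) + C2*cos(10^(2/3)*sqrt(3)*z/10))*exp(-10^(2/3)*z/10) - 1/3


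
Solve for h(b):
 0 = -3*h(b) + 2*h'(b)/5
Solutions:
 h(b) = C1*exp(15*b/2)


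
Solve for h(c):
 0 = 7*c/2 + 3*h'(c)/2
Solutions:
 h(c) = C1 - 7*c^2/6


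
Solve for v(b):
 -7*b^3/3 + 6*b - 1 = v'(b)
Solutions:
 v(b) = C1 - 7*b^4/12 + 3*b^2 - b


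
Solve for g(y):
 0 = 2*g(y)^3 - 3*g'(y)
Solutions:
 g(y) = -sqrt(6)*sqrt(-1/(C1 + 2*y))/2
 g(y) = sqrt(6)*sqrt(-1/(C1 + 2*y))/2


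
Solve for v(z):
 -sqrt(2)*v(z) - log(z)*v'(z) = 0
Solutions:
 v(z) = C1*exp(-sqrt(2)*li(z))


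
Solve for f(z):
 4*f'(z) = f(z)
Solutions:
 f(z) = C1*exp(z/4)


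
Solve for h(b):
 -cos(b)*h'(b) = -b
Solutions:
 h(b) = C1 + Integral(b/cos(b), b)


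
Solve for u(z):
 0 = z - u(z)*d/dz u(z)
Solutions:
 u(z) = -sqrt(C1 + z^2)
 u(z) = sqrt(C1 + z^2)


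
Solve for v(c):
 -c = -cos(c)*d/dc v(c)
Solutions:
 v(c) = C1 + Integral(c/cos(c), c)


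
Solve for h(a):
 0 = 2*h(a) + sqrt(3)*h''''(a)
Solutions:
 h(a) = (C1*sin(2^(3/4)*3^(7/8)*a/6) + C2*cos(2^(3/4)*3^(7/8)*a/6))*exp(-2^(3/4)*3^(7/8)*a/6) + (C3*sin(2^(3/4)*3^(7/8)*a/6) + C4*cos(2^(3/4)*3^(7/8)*a/6))*exp(2^(3/4)*3^(7/8)*a/6)


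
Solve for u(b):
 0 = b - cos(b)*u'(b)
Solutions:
 u(b) = C1 + Integral(b/cos(b), b)


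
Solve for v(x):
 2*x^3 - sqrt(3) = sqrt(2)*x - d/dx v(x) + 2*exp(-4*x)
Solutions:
 v(x) = C1 - x^4/2 + sqrt(2)*x^2/2 + sqrt(3)*x - exp(-4*x)/2


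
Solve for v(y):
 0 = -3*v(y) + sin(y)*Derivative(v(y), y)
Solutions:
 v(y) = C1*(cos(y) - 1)^(3/2)/(cos(y) + 1)^(3/2)


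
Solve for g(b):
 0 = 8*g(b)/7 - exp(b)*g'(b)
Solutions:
 g(b) = C1*exp(-8*exp(-b)/7)


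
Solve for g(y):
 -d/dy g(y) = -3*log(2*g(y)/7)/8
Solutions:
 -8*Integral(1/(log(_y) - log(7) + log(2)), (_y, g(y)))/3 = C1 - y


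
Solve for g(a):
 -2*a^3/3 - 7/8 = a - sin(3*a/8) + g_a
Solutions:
 g(a) = C1 - a^4/6 - a^2/2 - 7*a/8 - 8*cos(3*a/8)/3


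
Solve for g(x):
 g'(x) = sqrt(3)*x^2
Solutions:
 g(x) = C1 + sqrt(3)*x^3/3


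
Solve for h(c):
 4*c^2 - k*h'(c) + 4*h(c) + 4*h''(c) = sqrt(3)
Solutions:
 h(c) = C1*exp(c*(k - sqrt(k^2 - 64))/8) + C2*exp(c*(k + sqrt(k^2 - 64))/8) - c^2 - c*k/2 - k^2/8 + sqrt(3)/4 + 2


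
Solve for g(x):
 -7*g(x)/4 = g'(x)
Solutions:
 g(x) = C1*exp(-7*x/4)


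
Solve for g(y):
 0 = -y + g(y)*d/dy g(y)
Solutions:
 g(y) = -sqrt(C1 + y^2)
 g(y) = sqrt(C1 + y^2)


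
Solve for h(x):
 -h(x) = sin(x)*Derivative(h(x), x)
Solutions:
 h(x) = C1*sqrt(cos(x) + 1)/sqrt(cos(x) - 1)


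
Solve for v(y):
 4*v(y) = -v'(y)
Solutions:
 v(y) = C1*exp(-4*y)


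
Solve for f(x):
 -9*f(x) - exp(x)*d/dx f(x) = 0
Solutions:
 f(x) = C1*exp(9*exp(-x))


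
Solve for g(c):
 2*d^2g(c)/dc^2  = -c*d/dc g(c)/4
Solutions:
 g(c) = C1 + C2*erf(c/4)


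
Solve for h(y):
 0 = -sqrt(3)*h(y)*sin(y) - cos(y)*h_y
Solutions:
 h(y) = C1*cos(y)^(sqrt(3))


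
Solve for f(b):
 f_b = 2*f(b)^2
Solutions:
 f(b) = -1/(C1 + 2*b)


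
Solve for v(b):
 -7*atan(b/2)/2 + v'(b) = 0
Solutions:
 v(b) = C1 + 7*b*atan(b/2)/2 - 7*log(b^2 + 4)/2


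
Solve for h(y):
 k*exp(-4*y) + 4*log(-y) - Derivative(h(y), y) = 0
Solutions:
 h(y) = C1 - k*exp(-4*y)/4 + 4*y*log(-y) - 4*y


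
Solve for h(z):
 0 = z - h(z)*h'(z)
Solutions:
 h(z) = -sqrt(C1 + z^2)
 h(z) = sqrt(C1 + z^2)


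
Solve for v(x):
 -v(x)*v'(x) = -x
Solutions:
 v(x) = -sqrt(C1 + x^2)
 v(x) = sqrt(C1 + x^2)


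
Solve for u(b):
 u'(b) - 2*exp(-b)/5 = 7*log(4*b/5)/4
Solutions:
 u(b) = C1 + 7*b*log(b)/4 + 7*b*(-log(5) - 1 + 2*log(2))/4 - 2*exp(-b)/5


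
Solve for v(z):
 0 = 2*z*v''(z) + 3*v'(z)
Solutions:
 v(z) = C1 + C2/sqrt(z)


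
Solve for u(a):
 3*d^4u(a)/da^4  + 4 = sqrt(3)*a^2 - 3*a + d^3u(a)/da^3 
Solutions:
 u(a) = C1 + C2*a + C3*a^2 + C4*exp(a/3) - sqrt(3)*a^5/60 + a^4*(1 - 2*sqrt(3))/8 + a^3*(13/6 - 3*sqrt(3))


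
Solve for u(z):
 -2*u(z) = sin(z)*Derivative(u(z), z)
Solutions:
 u(z) = C1*(cos(z) + 1)/(cos(z) - 1)


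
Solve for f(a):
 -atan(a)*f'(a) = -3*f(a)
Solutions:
 f(a) = C1*exp(3*Integral(1/atan(a), a))


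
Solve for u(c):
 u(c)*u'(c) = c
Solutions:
 u(c) = -sqrt(C1 + c^2)
 u(c) = sqrt(C1 + c^2)


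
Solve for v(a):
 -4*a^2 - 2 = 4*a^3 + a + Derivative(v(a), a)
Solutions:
 v(a) = C1 - a^4 - 4*a^3/3 - a^2/2 - 2*a


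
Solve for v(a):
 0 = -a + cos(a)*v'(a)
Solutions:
 v(a) = C1 + Integral(a/cos(a), a)


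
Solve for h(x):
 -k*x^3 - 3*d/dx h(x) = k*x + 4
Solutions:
 h(x) = C1 - k*x^4/12 - k*x^2/6 - 4*x/3


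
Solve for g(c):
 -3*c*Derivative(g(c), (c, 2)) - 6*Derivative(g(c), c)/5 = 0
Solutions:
 g(c) = C1 + C2*c^(3/5)


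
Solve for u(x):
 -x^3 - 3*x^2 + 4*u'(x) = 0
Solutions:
 u(x) = C1 + x^4/16 + x^3/4


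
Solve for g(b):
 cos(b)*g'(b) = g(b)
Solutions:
 g(b) = C1*sqrt(sin(b) + 1)/sqrt(sin(b) - 1)


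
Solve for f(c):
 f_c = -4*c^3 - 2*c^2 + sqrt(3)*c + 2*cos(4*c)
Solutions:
 f(c) = C1 - c^4 - 2*c^3/3 + sqrt(3)*c^2/2 + sin(4*c)/2


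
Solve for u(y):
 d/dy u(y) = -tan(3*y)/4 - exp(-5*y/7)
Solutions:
 u(y) = C1 - log(tan(3*y)^2 + 1)/24 + 7*exp(-5*y/7)/5


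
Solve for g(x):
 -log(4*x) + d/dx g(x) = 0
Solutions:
 g(x) = C1 + x*log(x) - x + x*log(4)


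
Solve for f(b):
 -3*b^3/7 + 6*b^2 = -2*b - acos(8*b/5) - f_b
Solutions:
 f(b) = C1 + 3*b^4/28 - 2*b^3 - b^2 - b*acos(8*b/5) + sqrt(25 - 64*b^2)/8


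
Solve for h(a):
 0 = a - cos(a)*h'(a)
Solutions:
 h(a) = C1 + Integral(a/cos(a), a)


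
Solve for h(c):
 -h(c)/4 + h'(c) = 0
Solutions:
 h(c) = C1*exp(c/4)


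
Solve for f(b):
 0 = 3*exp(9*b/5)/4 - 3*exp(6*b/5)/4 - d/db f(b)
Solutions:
 f(b) = C1 + 5*exp(9*b/5)/12 - 5*exp(6*b/5)/8


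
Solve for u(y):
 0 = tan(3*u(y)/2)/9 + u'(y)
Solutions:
 u(y) = -2*asin(C1*exp(-y/6))/3 + 2*pi/3
 u(y) = 2*asin(C1*exp(-y/6))/3


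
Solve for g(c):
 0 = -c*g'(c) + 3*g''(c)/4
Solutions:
 g(c) = C1 + C2*erfi(sqrt(6)*c/3)


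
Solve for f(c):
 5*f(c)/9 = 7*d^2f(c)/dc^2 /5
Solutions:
 f(c) = C1*exp(-5*sqrt(7)*c/21) + C2*exp(5*sqrt(7)*c/21)


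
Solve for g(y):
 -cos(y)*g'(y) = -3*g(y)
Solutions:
 g(y) = C1*(sin(y) + 1)^(3/2)/(sin(y) - 1)^(3/2)


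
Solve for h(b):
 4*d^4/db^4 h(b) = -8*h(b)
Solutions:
 h(b) = (C1*sin(2^(3/4)*b/2) + C2*cos(2^(3/4)*b/2))*exp(-2^(3/4)*b/2) + (C3*sin(2^(3/4)*b/2) + C4*cos(2^(3/4)*b/2))*exp(2^(3/4)*b/2)


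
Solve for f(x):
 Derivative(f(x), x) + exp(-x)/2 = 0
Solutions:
 f(x) = C1 + exp(-x)/2


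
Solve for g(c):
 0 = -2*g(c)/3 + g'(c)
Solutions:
 g(c) = C1*exp(2*c/3)


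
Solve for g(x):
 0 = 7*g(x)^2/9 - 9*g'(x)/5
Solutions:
 g(x) = -81/(C1 + 35*x)


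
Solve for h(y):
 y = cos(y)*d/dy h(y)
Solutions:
 h(y) = C1 + Integral(y/cos(y), y)


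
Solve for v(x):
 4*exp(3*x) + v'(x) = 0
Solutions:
 v(x) = C1 - 4*exp(3*x)/3


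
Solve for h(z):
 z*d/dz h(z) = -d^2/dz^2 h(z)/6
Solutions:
 h(z) = C1 + C2*erf(sqrt(3)*z)


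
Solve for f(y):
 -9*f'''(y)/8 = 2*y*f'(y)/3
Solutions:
 f(y) = C1 + Integral(C2*airyai(-2*2^(1/3)*y/3) + C3*airybi(-2*2^(1/3)*y/3), y)


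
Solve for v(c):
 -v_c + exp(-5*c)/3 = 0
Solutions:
 v(c) = C1 - exp(-5*c)/15


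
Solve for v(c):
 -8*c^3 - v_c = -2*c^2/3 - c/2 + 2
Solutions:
 v(c) = C1 - 2*c^4 + 2*c^3/9 + c^2/4 - 2*c


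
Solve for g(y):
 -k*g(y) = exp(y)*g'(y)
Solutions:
 g(y) = C1*exp(k*exp(-y))


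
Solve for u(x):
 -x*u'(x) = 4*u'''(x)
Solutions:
 u(x) = C1 + Integral(C2*airyai(-2^(1/3)*x/2) + C3*airybi(-2^(1/3)*x/2), x)


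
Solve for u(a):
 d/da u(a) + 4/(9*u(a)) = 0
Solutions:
 u(a) = -sqrt(C1 - 8*a)/3
 u(a) = sqrt(C1 - 8*a)/3


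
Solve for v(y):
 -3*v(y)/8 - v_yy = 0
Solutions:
 v(y) = C1*sin(sqrt(6)*y/4) + C2*cos(sqrt(6)*y/4)


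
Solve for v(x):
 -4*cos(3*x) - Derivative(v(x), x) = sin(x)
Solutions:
 v(x) = C1 - 4*sin(3*x)/3 + cos(x)


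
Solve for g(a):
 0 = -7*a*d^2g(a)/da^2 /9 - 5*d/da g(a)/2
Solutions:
 g(a) = C1 + C2/a^(31/14)


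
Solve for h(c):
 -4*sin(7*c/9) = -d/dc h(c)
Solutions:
 h(c) = C1 - 36*cos(7*c/9)/7


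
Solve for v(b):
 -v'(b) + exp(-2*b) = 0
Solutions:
 v(b) = C1 - exp(-2*b)/2


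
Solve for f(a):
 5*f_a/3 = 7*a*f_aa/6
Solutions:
 f(a) = C1 + C2*a^(17/7)


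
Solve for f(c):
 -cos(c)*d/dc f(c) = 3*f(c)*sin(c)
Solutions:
 f(c) = C1*cos(c)^3


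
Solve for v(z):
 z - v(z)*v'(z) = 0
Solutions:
 v(z) = -sqrt(C1 + z^2)
 v(z) = sqrt(C1 + z^2)


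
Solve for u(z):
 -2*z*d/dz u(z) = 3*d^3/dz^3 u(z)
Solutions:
 u(z) = C1 + Integral(C2*airyai(-2^(1/3)*3^(2/3)*z/3) + C3*airybi(-2^(1/3)*3^(2/3)*z/3), z)


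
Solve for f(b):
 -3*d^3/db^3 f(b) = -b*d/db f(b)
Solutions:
 f(b) = C1 + Integral(C2*airyai(3^(2/3)*b/3) + C3*airybi(3^(2/3)*b/3), b)


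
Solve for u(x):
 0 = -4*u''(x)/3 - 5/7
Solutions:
 u(x) = C1 + C2*x - 15*x^2/56


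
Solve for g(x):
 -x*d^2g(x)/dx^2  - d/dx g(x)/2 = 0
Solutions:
 g(x) = C1 + C2*sqrt(x)


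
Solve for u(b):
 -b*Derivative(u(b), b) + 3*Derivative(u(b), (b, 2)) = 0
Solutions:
 u(b) = C1 + C2*erfi(sqrt(6)*b/6)


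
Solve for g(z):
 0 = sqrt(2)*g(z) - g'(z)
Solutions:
 g(z) = C1*exp(sqrt(2)*z)


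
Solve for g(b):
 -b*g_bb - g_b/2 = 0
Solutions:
 g(b) = C1 + C2*sqrt(b)


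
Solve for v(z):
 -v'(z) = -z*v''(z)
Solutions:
 v(z) = C1 + C2*z^2


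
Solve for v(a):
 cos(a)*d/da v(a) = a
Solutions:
 v(a) = C1 + Integral(a/cos(a), a)


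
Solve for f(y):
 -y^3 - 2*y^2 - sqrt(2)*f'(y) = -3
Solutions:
 f(y) = C1 - sqrt(2)*y^4/8 - sqrt(2)*y^3/3 + 3*sqrt(2)*y/2


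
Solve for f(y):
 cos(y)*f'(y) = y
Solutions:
 f(y) = C1 + Integral(y/cos(y), y)


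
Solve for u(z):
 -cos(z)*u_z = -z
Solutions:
 u(z) = C1 + Integral(z/cos(z), z)


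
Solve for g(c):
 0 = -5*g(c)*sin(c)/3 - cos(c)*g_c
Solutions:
 g(c) = C1*cos(c)^(5/3)


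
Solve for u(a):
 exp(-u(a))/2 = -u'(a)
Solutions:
 u(a) = log(C1 - a/2)


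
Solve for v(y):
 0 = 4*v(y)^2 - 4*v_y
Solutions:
 v(y) = -1/(C1 + y)


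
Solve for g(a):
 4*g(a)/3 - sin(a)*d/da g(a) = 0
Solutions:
 g(a) = C1*(cos(a) - 1)^(2/3)/(cos(a) + 1)^(2/3)


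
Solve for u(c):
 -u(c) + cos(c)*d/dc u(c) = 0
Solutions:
 u(c) = C1*sqrt(sin(c) + 1)/sqrt(sin(c) - 1)


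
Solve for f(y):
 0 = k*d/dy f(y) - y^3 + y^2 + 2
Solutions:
 f(y) = C1 + y^4/(4*k) - y^3/(3*k) - 2*y/k


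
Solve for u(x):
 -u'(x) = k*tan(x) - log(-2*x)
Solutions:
 u(x) = C1 + k*log(cos(x)) + x*log(-x) - x + x*log(2)


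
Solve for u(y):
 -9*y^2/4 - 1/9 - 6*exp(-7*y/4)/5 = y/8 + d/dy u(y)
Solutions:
 u(y) = C1 - 3*y^3/4 - y^2/16 - y/9 + 24*exp(-7*y/4)/35


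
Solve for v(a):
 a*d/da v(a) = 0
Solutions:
 v(a) = C1


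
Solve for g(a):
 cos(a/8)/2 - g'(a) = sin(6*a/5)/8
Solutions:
 g(a) = C1 + 4*sin(a/8) + 5*cos(6*a/5)/48


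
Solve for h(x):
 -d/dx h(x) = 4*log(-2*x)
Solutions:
 h(x) = C1 - 4*x*log(-x) + 4*x*(1 - log(2))


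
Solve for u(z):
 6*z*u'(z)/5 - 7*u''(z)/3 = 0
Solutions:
 u(z) = C1 + C2*erfi(3*sqrt(35)*z/35)


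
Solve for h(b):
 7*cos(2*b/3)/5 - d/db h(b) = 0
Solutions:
 h(b) = C1 + 21*sin(2*b/3)/10


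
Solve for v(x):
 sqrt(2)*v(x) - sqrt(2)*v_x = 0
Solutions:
 v(x) = C1*exp(x)


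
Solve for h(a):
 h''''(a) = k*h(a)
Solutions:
 h(a) = C1*exp(-a*k^(1/4)) + C2*exp(a*k^(1/4)) + C3*exp(-I*a*k^(1/4)) + C4*exp(I*a*k^(1/4))


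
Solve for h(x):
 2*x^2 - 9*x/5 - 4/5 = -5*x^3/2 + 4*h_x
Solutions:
 h(x) = C1 + 5*x^4/32 + x^3/6 - 9*x^2/40 - x/5


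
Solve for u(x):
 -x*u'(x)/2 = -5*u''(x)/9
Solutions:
 u(x) = C1 + C2*erfi(3*sqrt(5)*x/10)


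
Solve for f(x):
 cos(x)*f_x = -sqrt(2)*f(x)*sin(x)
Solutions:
 f(x) = C1*cos(x)^(sqrt(2))


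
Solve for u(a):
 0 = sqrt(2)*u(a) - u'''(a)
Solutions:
 u(a) = C3*exp(2^(1/6)*a) + (C1*sin(2^(1/6)*sqrt(3)*a/2) + C2*cos(2^(1/6)*sqrt(3)*a/2))*exp(-2^(1/6)*a/2)


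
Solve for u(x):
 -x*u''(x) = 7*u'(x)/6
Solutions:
 u(x) = C1 + C2/x^(1/6)


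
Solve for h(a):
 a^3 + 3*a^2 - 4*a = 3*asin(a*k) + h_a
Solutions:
 h(a) = C1 + a^4/4 + a^3 - 2*a^2 - 3*Piecewise((a*asin(a*k) + sqrt(-a^2*k^2 + 1)/k, Ne(k, 0)), (0, True))


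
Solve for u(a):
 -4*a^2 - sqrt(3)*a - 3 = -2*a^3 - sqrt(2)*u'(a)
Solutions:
 u(a) = C1 - sqrt(2)*a^4/4 + 2*sqrt(2)*a^3/3 + sqrt(6)*a^2/4 + 3*sqrt(2)*a/2


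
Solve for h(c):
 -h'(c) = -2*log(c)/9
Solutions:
 h(c) = C1 + 2*c*log(c)/9 - 2*c/9


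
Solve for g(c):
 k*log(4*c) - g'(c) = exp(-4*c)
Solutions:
 g(c) = C1 + c*k*log(c) + c*k*(-1 + 2*log(2)) + exp(-4*c)/4


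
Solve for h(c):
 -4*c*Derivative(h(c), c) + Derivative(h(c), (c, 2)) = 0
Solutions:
 h(c) = C1 + C2*erfi(sqrt(2)*c)


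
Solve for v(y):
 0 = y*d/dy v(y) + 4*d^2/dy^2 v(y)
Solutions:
 v(y) = C1 + C2*erf(sqrt(2)*y/4)


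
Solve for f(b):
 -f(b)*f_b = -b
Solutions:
 f(b) = -sqrt(C1 + b^2)
 f(b) = sqrt(C1 + b^2)


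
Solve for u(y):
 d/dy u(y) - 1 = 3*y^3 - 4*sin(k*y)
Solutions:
 u(y) = C1 + 3*y^4/4 + y + 4*cos(k*y)/k


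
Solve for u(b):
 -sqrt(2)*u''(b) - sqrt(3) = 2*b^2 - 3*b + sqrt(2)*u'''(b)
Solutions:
 u(b) = C1 + C2*b + C3*exp(-b) - sqrt(2)*b^4/12 + 7*sqrt(2)*b^3/12 + b^2*(-7*sqrt(2) - sqrt(6))/4


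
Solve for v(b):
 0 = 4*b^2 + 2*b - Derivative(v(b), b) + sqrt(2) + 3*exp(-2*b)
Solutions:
 v(b) = C1 + 4*b^3/3 + b^2 + sqrt(2)*b - 3*exp(-2*b)/2


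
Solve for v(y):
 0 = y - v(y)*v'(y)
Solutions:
 v(y) = -sqrt(C1 + y^2)
 v(y) = sqrt(C1 + y^2)


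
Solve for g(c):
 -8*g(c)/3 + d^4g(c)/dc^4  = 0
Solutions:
 g(c) = C1*exp(-6^(3/4)*c/3) + C2*exp(6^(3/4)*c/3) + C3*sin(6^(3/4)*c/3) + C4*cos(6^(3/4)*c/3)


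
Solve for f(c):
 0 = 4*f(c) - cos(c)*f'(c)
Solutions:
 f(c) = C1*(sin(c)^2 + 2*sin(c) + 1)/(sin(c)^2 - 2*sin(c) + 1)


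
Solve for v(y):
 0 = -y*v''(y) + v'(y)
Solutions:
 v(y) = C1 + C2*y^2


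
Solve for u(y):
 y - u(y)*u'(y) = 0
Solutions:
 u(y) = -sqrt(C1 + y^2)
 u(y) = sqrt(C1 + y^2)


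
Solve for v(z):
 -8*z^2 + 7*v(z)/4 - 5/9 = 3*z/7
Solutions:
 v(z) = 32*z^2/7 + 12*z/49 + 20/63


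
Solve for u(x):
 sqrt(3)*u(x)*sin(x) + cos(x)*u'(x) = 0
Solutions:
 u(x) = C1*cos(x)^(sqrt(3))


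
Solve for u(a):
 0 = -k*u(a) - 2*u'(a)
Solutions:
 u(a) = C1*exp(-a*k/2)


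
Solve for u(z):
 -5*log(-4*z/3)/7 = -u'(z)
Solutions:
 u(z) = C1 + 5*z*log(-z)/7 + 5*z*(-log(3) - 1 + 2*log(2))/7


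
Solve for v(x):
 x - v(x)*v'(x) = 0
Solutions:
 v(x) = -sqrt(C1 + x^2)
 v(x) = sqrt(C1 + x^2)


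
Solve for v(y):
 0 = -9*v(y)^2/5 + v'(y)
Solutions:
 v(y) = -5/(C1 + 9*y)


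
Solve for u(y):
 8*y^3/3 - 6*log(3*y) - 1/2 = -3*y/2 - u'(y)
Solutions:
 u(y) = C1 - 2*y^4/3 - 3*y^2/4 + 6*y*log(y) - 11*y/2 + 6*y*log(3)


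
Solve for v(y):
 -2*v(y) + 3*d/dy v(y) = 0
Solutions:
 v(y) = C1*exp(2*y/3)


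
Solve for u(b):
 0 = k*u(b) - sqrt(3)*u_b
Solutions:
 u(b) = C1*exp(sqrt(3)*b*k/3)


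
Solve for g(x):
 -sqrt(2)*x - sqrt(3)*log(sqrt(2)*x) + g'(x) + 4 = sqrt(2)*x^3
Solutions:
 g(x) = C1 + sqrt(2)*x^4/4 + sqrt(2)*x^2/2 + sqrt(3)*x*log(x) - 4*x - sqrt(3)*x + sqrt(3)*x*log(2)/2


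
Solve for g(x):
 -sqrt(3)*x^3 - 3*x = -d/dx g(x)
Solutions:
 g(x) = C1 + sqrt(3)*x^4/4 + 3*x^2/2


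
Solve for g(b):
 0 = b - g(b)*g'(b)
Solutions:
 g(b) = -sqrt(C1 + b^2)
 g(b) = sqrt(C1 + b^2)


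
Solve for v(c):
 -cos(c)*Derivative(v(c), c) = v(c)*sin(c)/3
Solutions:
 v(c) = C1*cos(c)^(1/3)


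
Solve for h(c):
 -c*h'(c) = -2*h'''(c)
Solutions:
 h(c) = C1 + Integral(C2*airyai(2^(2/3)*c/2) + C3*airybi(2^(2/3)*c/2), c)


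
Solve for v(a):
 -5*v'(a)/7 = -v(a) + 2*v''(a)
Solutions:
 v(a) = C1*exp(a*(-5 + sqrt(417))/28) + C2*exp(-a*(5 + sqrt(417))/28)


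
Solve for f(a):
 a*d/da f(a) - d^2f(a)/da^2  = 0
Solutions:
 f(a) = C1 + C2*erfi(sqrt(2)*a/2)


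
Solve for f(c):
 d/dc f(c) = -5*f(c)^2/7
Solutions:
 f(c) = 7/(C1 + 5*c)


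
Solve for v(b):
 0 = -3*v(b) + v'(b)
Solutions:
 v(b) = C1*exp(3*b)


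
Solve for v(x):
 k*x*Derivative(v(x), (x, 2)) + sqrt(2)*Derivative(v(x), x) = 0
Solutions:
 v(x) = C1 + x^(((re(k) - sqrt(2))*re(k) + im(k)^2)/(re(k)^2 + im(k)^2))*(C2*sin(sqrt(2)*log(x)*Abs(im(k))/(re(k)^2 + im(k)^2)) + C3*cos(sqrt(2)*log(x)*im(k)/(re(k)^2 + im(k)^2)))


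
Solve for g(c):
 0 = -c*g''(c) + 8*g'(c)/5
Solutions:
 g(c) = C1 + C2*c^(13/5)


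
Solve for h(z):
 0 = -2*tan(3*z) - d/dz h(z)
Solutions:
 h(z) = C1 + 2*log(cos(3*z))/3


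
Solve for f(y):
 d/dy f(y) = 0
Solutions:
 f(y) = C1


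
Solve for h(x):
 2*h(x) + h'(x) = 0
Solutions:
 h(x) = C1*exp(-2*x)


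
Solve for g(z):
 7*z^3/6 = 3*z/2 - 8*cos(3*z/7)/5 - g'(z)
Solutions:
 g(z) = C1 - 7*z^4/24 + 3*z^2/4 - 56*sin(3*z/7)/15


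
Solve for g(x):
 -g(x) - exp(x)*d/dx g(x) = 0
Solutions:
 g(x) = C1*exp(exp(-x))


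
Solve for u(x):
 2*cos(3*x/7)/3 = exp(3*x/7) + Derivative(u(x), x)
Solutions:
 u(x) = C1 - 7*exp(3*x/7)/3 + 14*sin(3*x/7)/9


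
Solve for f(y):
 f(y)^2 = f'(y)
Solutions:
 f(y) = -1/(C1 + y)


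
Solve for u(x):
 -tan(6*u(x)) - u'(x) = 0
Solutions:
 u(x) = -asin(C1*exp(-6*x))/6 + pi/6
 u(x) = asin(C1*exp(-6*x))/6


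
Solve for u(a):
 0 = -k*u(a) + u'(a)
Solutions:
 u(a) = C1*exp(a*k)


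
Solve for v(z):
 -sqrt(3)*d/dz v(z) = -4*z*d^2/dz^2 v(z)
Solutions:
 v(z) = C1 + C2*z^(sqrt(3)/4 + 1)


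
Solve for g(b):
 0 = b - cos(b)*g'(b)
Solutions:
 g(b) = C1 + Integral(b/cos(b), b)


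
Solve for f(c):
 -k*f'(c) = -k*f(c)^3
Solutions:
 f(c) = -sqrt(2)*sqrt(-1/(C1 + c))/2
 f(c) = sqrt(2)*sqrt(-1/(C1 + c))/2


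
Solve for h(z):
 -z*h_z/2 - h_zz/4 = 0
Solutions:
 h(z) = C1 + C2*erf(z)


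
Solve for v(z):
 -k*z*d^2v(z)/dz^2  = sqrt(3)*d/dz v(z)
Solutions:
 v(z) = C1 + z^(((re(k) - sqrt(3))*re(k) + im(k)^2)/(re(k)^2 + im(k)^2))*(C2*sin(sqrt(3)*log(z)*Abs(im(k))/(re(k)^2 + im(k)^2)) + C3*cos(sqrt(3)*log(z)*im(k)/(re(k)^2 + im(k)^2)))


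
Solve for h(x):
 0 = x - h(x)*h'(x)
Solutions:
 h(x) = -sqrt(C1 + x^2)
 h(x) = sqrt(C1 + x^2)


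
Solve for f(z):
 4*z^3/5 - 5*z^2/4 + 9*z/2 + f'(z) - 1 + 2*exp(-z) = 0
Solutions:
 f(z) = C1 - z^4/5 + 5*z^3/12 - 9*z^2/4 + z + 2*exp(-z)


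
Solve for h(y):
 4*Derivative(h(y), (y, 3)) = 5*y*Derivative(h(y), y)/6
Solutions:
 h(y) = C1 + Integral(C2*airyai(3^(2/3)*5^(1/3)*y/6) + C3*airybi(3^(2/3)*5^(1/3)*y/6), y)


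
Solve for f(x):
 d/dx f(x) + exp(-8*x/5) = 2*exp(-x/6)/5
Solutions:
 f(x) = C1 + 5*exp(-8*x/5)/8 - 12*exp(-x/6)/5


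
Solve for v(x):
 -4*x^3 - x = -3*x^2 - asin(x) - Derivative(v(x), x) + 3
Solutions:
 v(x) = C1 + x^4 - x^3 + x^2/2 - x*asin(x) + 3*x - sqrt(1 - x^2)


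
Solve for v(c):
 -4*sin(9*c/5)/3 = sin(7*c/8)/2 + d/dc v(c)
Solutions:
 v(c) = C1 + 4*cos(7*c/8)/7 + 20*cos(9*c/5)/27


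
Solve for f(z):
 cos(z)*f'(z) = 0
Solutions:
 f(z) = C1


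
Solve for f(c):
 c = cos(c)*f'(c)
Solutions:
 f(c) = C1 + Integral(c/cos(c), c)


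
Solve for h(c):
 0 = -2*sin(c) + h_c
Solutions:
 h(c) = C1 - 2*cos(c)


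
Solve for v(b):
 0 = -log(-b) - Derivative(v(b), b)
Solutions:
 v(b) = C1 - b*log(-b) + b


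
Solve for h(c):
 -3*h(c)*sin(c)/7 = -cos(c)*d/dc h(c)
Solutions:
 h(c) = C1/cos(c)^(3/7)


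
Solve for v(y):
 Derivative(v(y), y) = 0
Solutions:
 v(y) = C1


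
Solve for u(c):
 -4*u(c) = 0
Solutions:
 u(c) = 0


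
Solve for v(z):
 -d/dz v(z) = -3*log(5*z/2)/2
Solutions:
 v(z) = C1 + 3*z*log(z)/2 - 3*z/2 - 3*z*log(2)/2 + 3*z*log(5)/2


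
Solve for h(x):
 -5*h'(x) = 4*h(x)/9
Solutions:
 h(x) = C1*exp(-4*x/45)


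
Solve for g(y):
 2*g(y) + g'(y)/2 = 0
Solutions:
 g(y) = C1*exp(-4*y)


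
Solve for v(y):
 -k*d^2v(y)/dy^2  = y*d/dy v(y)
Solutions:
 v(y) = C1 + C2*sqrt(k)*erf(sqrt(2)*y*sqrt(1/k)/2)


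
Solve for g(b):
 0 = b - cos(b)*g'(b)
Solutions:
 g(b) = C1 + Integral(b/cos(b), b)


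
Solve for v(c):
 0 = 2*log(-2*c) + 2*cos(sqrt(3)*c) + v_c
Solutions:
 v(c) = C1 - 2*c*log(-c) - 2*c*log(2) + 2*c - 2*sqrt(3)*sin(sqrt(3)*c)/3


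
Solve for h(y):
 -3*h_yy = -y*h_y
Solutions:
 h(y) = C1 + C2*erfi(sqrt(6)*y/6)


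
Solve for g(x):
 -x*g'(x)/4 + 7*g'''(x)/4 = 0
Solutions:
 g(x) = C1 + Integral(C2*airyai(7^(2/3)*x/7) + C3*airybi(7^(2/3)*x/7), x)


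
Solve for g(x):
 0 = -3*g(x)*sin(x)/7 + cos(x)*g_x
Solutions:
 g(x) = C1/cos(x)^(3/7)


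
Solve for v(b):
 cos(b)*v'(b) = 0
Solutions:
 v(b) = C1


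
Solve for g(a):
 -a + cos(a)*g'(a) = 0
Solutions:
 g(a) = C1 + Integral(a/cos(a), a)


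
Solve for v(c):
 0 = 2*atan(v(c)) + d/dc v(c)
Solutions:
 Integral(1/atan(_y), (_y, v(c))) = C1 - 2*c


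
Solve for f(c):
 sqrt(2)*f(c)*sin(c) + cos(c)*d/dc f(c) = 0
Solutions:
 f(c) = C1*cos(c)^(sqrt(2))


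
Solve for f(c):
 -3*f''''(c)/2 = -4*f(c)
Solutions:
 f(c) = C1*exp(-6^(3/4)*c/3) + C2*exp(6^(3/4)*c/3) + C3*sin(6^(3/4)*c/3) + C4*cos(6^(3/4)*c/3)


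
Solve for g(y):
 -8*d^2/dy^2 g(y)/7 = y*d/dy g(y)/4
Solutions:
 g(y) = C1 + C2*erf(sqrt(7)*y/8)


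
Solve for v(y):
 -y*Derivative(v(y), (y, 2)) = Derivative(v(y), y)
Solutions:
 v(y) = C1 + C2*log(y)


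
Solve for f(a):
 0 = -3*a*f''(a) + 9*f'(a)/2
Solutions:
 f(a) = C1 + C2*a^(5/2)


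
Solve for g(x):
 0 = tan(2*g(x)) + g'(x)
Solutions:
 g(x) = -asin(C1*exp(-2*x))/2 + pi/2
 g(x) = asin(C1*exp(-2*x))/2


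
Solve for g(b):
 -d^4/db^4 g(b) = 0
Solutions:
 g(b) = C1 + C2*b + C3*b^2 + C4*b^3


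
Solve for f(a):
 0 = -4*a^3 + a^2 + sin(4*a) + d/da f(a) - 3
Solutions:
 f(a) = C1 + a^4 - a^3/3 + 3*a + cos(4*a)/4


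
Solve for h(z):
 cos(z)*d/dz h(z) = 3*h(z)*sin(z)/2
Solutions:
 h(z) = C1/cos(z)^(3/2)


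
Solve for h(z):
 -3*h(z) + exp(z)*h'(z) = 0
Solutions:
 h(z) = C1*exp(-3*exp(-z))


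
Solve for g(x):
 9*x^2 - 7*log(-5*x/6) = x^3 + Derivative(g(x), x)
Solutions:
 g(x) = C1 - x^4/4 + 3*x^3 - 7*x*log(-x) + 7*x*(-log(5) + 1 + log(6))


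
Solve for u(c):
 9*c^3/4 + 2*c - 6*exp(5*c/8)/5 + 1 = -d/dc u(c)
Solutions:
 u(c) = C1 - 9*c^4/16 - c^2 - c + 48*exp(5*c/8)/25


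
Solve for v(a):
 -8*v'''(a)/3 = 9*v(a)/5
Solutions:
 v(a) = C3*exp(-3*5^(2/3)*a/10) + (C1*sin(3*sqrt(3)*5^(2/3)*a/20) + C2*cos(3*sqrt(3)*5^(2/3)*a/20))*exp(3*5^(2/3)*a/20)


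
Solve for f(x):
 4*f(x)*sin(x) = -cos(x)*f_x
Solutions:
 f(x) = C1*cos(x)^4


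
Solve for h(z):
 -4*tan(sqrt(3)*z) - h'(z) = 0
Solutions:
 h(z) = C1 + 4*sqrt(3)*log(cos(sqrt(3)*z))/3


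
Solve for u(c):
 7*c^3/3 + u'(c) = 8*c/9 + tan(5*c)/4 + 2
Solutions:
 u(c) = C1 - 7*c^4/12 + 4*c^2/9 + 2*c - log(cos(5*c))/20


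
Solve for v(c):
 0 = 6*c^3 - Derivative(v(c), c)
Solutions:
 v(c) = C1 + 3*c^4/2


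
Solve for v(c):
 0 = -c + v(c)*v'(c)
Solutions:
 v(c) = -sqrt(C1 + c^2)
 v(c) = sqrt(C1 + c^2)


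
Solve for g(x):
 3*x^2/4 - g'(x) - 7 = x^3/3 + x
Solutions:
 g(x) = C1 - x^4/12 + x^3/4 - x^2/2 - 7*x


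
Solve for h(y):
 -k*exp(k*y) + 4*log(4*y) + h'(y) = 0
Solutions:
 h(y) = C1 - 4*y*log(y) + 4*y*(1 - 2*log(2)) + exp(k*y)


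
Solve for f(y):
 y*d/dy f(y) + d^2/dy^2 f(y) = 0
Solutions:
 f(y) = C1 + C2*erf(sqrt(2)*y/2)


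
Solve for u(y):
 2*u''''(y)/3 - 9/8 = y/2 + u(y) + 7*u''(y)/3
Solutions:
 u(y) = C1*exp(-y*sqrt(7 + sqrt(73))/2) + C2*exp(y*sqrt(7 + sqrt(73))/2) + C3*sin(y*sqrt(-7 + sqrt(73))/2) + C4*cos(y*sqrt(-7 + sqrt(73))/2) - y/2 - 9/8


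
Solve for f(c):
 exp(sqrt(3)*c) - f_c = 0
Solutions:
 f(c) = C1 + sqrt(3)*exp(sqrt(3)*c)/3


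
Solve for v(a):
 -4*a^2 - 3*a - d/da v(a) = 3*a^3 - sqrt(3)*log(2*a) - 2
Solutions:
 v(a) = C1 - 3*a^4/4 - 4*a^3/3 - 3*a^2/2 + sqrt(3)*a*log(a) - sqrt(3)*a + sqrt(3)*a*log(2) + 2*a


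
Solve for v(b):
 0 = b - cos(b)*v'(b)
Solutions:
 v(b) = C1 + Integral(b/cos(b), b)


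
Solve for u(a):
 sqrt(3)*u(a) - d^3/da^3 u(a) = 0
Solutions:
 u(a) = C3*exp(3^(1/6)*a) + (C1*sin(3^(2/3)*a/2) + C2*cos(3^(2/3)*a/2))*exp(-3^(1/6)*a/2)


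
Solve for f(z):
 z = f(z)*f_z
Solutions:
 f(z) = -sqrt(C1 + z^2)
 f(z) = sqrt(C1 + z^2)


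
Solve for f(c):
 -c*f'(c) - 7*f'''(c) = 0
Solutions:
 f(c) = C1 + Integral(C2*airyai(-7^(2/3)*c/7) + C3*airybi(-7^(2/3)*c/7), c)


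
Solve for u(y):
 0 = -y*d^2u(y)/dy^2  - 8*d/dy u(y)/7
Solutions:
 u(y) = C1 + C2/y^(1/7)


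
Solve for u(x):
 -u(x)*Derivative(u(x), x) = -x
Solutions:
 u(x) = -sqrt(C1 + x^2)
 u(x) = sqrt(C1 + x^2)


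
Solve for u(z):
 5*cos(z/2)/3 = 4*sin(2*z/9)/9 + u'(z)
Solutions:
 u(z) = C1 + 10*sin(z/2)/3 + 2*cos(2*z/9)


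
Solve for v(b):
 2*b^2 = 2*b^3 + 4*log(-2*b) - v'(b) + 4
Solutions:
 v(b) = C1 + b^4/2 - 2*b^3/3 + 4*b*log(-b) + 4*b*log(2)


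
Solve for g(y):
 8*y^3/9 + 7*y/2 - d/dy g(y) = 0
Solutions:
 g(y) = C1 + 2*y^4/9 + 7*y^2/4


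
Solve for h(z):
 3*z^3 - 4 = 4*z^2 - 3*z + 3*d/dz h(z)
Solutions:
 h(z) = C1 + z^4/4 - 4*z^3/9 + z^2/2 - 4*z/3


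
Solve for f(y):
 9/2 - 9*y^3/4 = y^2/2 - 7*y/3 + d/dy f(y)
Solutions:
 f(y) = C1 - 9*y^4/16 - y^3/6 + 7*y^2/6 + 9*y/2


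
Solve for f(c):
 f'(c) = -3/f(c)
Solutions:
 f(c) = -sqrt(C1 - 6*c)
 f(c) = sqrt(C1 - 6*c)


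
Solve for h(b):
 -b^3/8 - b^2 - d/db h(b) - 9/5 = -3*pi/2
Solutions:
 h(b) = C1 - b^4/32 - b^3/3 - 9*b/5 + 3*pi*b/2


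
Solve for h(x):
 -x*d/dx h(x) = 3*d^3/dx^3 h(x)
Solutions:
 h(x) = C1 + Integral(C2*airyai(-3^(2/3)*x/3) + C3*airybi(-3^(2/3)*x/3), x)


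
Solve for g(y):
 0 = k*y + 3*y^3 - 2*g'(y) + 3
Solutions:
 g(y) = C1 + k*y^2/4 + 3*y^4/8 + 3*y/2


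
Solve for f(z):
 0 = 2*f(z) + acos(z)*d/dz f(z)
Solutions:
 f(z) = C1*exp(-2*Integral(1/acos(z), z))


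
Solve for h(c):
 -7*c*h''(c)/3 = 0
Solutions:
 h(c) = C1 + C2*c


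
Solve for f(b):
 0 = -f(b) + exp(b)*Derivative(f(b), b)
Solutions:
 f(b) = C1*exp(-exp(-b))


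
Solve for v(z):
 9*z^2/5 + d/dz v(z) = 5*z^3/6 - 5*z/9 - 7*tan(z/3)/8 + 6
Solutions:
 v(z) = C1 + 5*z^4/24 - 3*z^3/5 - 5*z^2/18 + 6*z + 21*log(cos(z/3))/8


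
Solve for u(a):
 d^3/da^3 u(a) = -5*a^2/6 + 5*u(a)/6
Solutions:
 u(a) = C3*exp(5^(1/3)*6^(2/3)*a/6) + a^2 + (C1*sin(2^(2/3)*3^(1/6)*5^(1/3)*a/4) + C2*cos(2^(2/3)*3^(1/6)*5^(1/3)*a/4))*exp(-5^(1/3)*6^(2/3)*a/12)


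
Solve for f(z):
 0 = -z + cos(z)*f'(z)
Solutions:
 f(z) = C1 + Integral(z/cos(z), z)


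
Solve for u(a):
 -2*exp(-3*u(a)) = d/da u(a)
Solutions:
 u(a) = log(C1 - 6*a)/3
 u(a) = log((-3^(1/3) - 3^(5/6)*I)*(C1 - 2*a)^(1/3)/2)
 u(a) = log((-3^(1/3) + 3^(5/6)*I)*(C1 - 2*a)^(1/3)/2)


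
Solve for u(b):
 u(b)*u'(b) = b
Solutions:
 u(b) = -sqrt(C1 + b^2)
 u(b) = sqrt(C1 + b^2)


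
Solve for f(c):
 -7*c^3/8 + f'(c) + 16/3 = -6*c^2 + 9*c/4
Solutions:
 f(c) = C1 + 7*c^4/32 - 2*c^3 + 9*c^2/8 - 16*c/3


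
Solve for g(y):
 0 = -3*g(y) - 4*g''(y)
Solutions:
 g(y) = C1*sin(sqrt(3)*y/2) + C2*cos(sqrt(3)*y/2)


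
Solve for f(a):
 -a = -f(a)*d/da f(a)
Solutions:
 f(a) = -sqrt(C1 + a^2)
 f(a) = sqrt(C1 + a^2)


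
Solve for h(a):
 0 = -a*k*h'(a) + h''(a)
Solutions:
 h(a) = Piecewise((-sqrt(2)*sqrt(pi)*C1*erf(sqrt(2)*a*sqrt(-k)/2)/(2*sqrt(-k)) - C2, (k > 0) | (k < 0)), (-C1*a - C2, True))


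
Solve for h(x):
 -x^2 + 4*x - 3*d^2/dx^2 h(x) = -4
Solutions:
 h(x) = C1 + C2*x - x^4/36 + 2*x^3/9 + 2*x^2/3


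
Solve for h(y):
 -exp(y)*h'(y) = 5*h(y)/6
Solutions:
 h(y) = C1*exp(5*exp(-y)/6)


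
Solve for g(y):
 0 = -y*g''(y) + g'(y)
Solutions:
 g(y) = C1 + C2*y^2


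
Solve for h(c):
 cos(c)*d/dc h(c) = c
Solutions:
 h(c) = C1 + Integral(c/cos(c), c)


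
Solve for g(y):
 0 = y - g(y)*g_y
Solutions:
 g(y) = -sqrt(C1 + y^2)
 g(y) = sqrt(C1 + y^2)


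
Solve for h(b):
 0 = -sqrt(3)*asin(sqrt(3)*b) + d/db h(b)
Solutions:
 h(b) = C1 + sqrt(3)*(b*asin(sqrt(3)*b) + sqrt(3)*sqrt(1 - 3*b^2)/3)


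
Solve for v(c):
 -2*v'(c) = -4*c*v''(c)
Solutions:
 v(c) = C1 + C2*c^(3/2)


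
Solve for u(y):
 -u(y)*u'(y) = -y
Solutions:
 u(y) = -sqrt(C1 + y^2)
 u(y) = sqrt(C1 + y^2)


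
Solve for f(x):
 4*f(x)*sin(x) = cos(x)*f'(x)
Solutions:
 f(x) = C1/cos(x)^4


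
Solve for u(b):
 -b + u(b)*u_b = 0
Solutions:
 u(b) = -sqrt(C1 + b^2)
 u(b) = sqrt(C1 + b^2)


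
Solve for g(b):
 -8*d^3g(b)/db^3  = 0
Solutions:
 g(b) = C1 + C2*b + C3*b^2


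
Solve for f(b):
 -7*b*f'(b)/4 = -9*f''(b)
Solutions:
 f(b) = C1 + C2*erfi(sqrt(14)*b/12)


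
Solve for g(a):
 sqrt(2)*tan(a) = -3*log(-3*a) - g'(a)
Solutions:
 g(a) = C1 - 3*a*log(-a) - 3*a*log(3) + 3*a + sqrt(2)*log(cos(a))


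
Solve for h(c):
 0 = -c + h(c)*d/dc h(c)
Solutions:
 h(c) = -sqrt(C1 + c^2)
 h(c) = sqrt(C1 + c^2)


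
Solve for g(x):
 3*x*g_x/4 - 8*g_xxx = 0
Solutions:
 g(x) = C1 + Integral(C2*airyai(6^(1/3)*x/4) + C3*airybi(6^(1/3)*x/4), x)


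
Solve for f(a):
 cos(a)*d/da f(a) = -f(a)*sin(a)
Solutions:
 f(a) = C1*cos(a)


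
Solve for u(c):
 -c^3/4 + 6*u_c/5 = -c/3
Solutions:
 u(c) = C1 + 5*c^4/96 - 5*c^2/36


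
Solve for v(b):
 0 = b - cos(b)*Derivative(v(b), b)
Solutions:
 v(b) = C1 + Integral(b/cos(b), b)


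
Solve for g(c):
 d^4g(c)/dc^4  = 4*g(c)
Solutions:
 g(c) = C1*exp(-sqrt(2)*c) + C2*exp(sqrt(2)*c) + C3*sin(sqrt(2)*c) + C4*cos(sqrt(2)*c)


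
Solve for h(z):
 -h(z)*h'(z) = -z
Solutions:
 h(z) = -sqrt(C1 + z^2)
 h(z) = sqrt(C1 + z^2)


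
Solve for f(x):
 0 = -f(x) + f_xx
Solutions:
 f(x) = C1*exp(-x) + C2*exp(x)


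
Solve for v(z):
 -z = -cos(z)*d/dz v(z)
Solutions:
 v(z) = C1 + Integral(z/cos(z), z)


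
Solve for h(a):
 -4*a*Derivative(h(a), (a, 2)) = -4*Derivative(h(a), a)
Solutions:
 h(a) = C1 + C2*a^2


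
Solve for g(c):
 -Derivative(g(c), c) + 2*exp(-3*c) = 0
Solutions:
 g(c) = C1 - 2*exp(-3*c)/3


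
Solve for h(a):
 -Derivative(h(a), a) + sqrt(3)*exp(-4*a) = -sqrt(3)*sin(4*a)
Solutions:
 h(a) = C1 - sqrt(3)*cos(4*a)/4 - sqrt(3)*exp(-4*a)/4


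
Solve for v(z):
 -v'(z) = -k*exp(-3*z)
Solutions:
 v(z) = C1 - k*exp(-3*z)/3


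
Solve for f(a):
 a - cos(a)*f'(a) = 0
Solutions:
 f(a) = C1 + Integral(a/cos(a), a)


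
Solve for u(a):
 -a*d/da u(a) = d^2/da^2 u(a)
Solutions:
 u(a) = C1 + C2*erf(sqrt(2)*a/2)


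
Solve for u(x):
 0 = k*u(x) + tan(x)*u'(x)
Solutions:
 u(x) = C1*exp(-k*log(sin(x)))


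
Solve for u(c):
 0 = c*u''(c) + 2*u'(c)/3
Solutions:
 u(c) = C1 + C2*c^(1/3)


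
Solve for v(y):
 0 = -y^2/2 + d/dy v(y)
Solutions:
 v(y) = C1 + y^3/6


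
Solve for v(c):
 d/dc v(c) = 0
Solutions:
 v(c) = C1


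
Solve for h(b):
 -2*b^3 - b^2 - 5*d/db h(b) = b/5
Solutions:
 h(b) = C1 - b^4/10 - b^3/15 - b^2/50


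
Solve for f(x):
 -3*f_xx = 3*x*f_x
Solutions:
 f(x) = C1 + C2*erf(sqrt(2)*x/2)


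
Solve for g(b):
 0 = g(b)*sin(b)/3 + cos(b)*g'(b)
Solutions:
 g(b) = C1*cos(b)^(1/3)


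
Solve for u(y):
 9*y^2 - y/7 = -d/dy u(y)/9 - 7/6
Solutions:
 u(y) = C1 - 27*y^3 + 9*y^2/14 - 21*y/2


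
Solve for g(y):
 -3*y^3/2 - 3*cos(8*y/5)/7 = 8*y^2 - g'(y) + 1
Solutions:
 g(y) = C1 + 3*y^4/8 + 8*y^3/3 + y + 15*sin(8*y/5)/56


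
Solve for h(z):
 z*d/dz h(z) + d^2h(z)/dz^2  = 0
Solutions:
 h(z) = C1 + C2*erf(sqrt(2)*z/2)


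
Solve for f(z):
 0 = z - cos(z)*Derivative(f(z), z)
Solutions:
 f(z) = C1 + Integral(z/cos(z), z)


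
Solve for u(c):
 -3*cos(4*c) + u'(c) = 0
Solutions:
 u(c) = C1 + 3*sin(4*c)/4


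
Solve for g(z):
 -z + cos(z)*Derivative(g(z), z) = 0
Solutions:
 g(z) = C1 + Integral(z/cos(z), z)


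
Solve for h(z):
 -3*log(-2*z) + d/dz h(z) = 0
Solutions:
 h(z) = C1 + 3*z*log(-z) + 3*z*(-1 + log(2))


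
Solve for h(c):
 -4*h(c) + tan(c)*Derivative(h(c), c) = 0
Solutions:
 h(c) = C1*sin(c)^4


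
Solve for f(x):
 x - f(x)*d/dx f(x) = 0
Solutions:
 f(x) = -sqrt(C1 + x^2)
 f(x) = sqrt(C1 + x^2)


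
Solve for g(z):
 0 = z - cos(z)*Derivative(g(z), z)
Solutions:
 g(z) = C1 + Integral(z/cos(z), z)


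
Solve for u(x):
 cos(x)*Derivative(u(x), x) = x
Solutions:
 u(x) = C1 + Integral(x/cos(x), x)


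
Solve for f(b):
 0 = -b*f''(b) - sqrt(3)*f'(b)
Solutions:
 f(b) = C1 + C2*b^(1 - sqrt(3))


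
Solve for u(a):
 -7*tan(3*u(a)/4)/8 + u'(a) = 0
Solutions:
 u(a) = -4*asin(C1*exp(21*a/32))/3 + 4*pi/3
 u(a) = 4*asin(C1*exp(21*a/32))/3


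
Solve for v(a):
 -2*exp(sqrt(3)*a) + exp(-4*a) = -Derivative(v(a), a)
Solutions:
 v(a) = C1 + 2*sqrt(3)*exp(sqrt(3)*a)/3 + exp(-4*a)/4


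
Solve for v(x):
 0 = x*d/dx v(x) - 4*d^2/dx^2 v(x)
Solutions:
 v(x) = C1 + C2*erfi(sqrt(2)*x/4)


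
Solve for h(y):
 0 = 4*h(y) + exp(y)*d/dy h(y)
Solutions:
 h(y) = C1*exp(4*exp(-y))


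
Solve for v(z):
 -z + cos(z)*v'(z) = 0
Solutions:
 v(z) = C1 + Integral(z/cos(z), z)


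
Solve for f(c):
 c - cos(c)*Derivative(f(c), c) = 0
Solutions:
 f(c) = C1 + Integral(c/cos(c), c)


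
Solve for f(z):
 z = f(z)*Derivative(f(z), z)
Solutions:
 f(z) = -sqrt(C1 + z^2)
 f(z) = sqrt(C1 + z^2)


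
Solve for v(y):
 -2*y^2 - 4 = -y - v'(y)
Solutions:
 v(y) = C1 + 2*y^3/3 - y^2/2 + 4*y


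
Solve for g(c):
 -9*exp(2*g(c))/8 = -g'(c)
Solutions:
 g(c) = log(-1/(C1 + 9*c))/2 + log(2)
 g(c) = log(-sqrt(-1/(C1 + 9*c))) + log(2)


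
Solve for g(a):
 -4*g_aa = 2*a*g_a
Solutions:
 g(a) = C1 + C2*erf(a/2)


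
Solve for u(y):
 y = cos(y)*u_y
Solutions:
 u(y) = C1 + Integral(y/cos(y), y)


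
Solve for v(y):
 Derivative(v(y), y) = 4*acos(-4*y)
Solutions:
 v(y) = C1 + 4*y*acos(-4*y) + sqrt(1 - 16*y^2)


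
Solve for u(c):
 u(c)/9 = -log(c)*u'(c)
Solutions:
 u(c) = C1*exp(-li(c)/9)


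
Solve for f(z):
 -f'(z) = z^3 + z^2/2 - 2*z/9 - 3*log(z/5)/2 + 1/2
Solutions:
 f(z) = C1 - z^4/4 - z^3/6 + z^2/9 + 3*z*log(z)/2 - 3*z*log(5)/2 - 2*z


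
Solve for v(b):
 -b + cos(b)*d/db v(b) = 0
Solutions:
 v(b) = C1 + Integral(b/cos(b), b)


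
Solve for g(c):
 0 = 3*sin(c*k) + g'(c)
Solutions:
 g(c) = C1 + 3*cos(c*k)/k


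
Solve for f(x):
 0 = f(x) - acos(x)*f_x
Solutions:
 f(x) = C1*exp(Integral(1/acos(x), x))


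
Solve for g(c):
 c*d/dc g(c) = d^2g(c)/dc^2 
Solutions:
 g(c) = C1 + C2*erfi(sqrt(2)*c/2)


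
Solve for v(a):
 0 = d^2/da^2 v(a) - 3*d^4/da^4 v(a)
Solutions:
 v(a) = C1 + C2*a + C3*exp(-sqrt(3)*a/3) + C4*exp(sqrt(3)*a/3)


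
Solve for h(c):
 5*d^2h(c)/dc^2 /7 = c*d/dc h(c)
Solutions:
 h(c) = C1 + C2*erfi(sqrt(70)*c/10)


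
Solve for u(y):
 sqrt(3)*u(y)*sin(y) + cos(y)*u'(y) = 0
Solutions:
 u(y) = C1*cos(y)^(sqrt(3))


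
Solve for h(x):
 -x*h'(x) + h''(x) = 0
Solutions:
 h(x) = C1 + C2*erfi(sqrt(2)*x/2)


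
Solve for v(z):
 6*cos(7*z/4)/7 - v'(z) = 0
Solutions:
 v(z) = C1 + 24*sin(7*z/4)/49


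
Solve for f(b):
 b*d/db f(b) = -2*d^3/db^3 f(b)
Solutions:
 f(b) = C1 + Integral(C2*airyai(-2^(2/3)*b/2) + C3*airybi(-2^(2/3)*b/2), b)


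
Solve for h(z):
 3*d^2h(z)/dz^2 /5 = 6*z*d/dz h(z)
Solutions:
 h(z) = C1 + C2*erfi(sqrt(5)*z)


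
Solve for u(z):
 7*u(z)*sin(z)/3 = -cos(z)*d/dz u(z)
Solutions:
 u(z) = C1*cos(z)^(7/3)


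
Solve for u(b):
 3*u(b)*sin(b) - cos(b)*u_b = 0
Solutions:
 u(b) = C1/cos(b)^3


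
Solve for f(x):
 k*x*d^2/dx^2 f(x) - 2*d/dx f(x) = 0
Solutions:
 f(x) = C1 + x^(((re(k) + 2)*re(k) + im(k)^2)/(re(k)^2 + im(k)^2))*(C2*sin(2*log(x)*Abs(im(k))/(re(k)^2 + im(k)^2)) + C3*cos(2*log(x)*im(k)/(re(k)^2 + im(k)^2)))


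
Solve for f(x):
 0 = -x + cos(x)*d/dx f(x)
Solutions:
 f(x) = C1 + Integral(x/cos(x), x)


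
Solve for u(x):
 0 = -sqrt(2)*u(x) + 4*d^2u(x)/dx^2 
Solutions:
 u(x) = C1*exp(-2^(1/4)*x/2) + C2*exp(2^(1/4)*x/2)


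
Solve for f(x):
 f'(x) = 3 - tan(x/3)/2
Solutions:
 f(x) = C1 + 3*x + 3*log(cos(x/3))/2


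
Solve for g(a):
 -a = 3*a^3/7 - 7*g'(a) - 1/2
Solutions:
 g(a) = C1 + 3*a^4/196 + a^2/14 - a/14


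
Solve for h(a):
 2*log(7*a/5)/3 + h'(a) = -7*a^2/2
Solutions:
 h(a) = C1 - 7*a^3/6 - 2*a*log(a)/3 - 2*a*log(7)/3 + 2*a/3 + 2*a*log(5)/3


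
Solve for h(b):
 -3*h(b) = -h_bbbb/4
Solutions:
 h(b) = C1*exp(-sqrt(2)*3^(1/4)*b) + C2*exp(sqrt(2)*3^(1/4)*b) + C3*sin(sqrt(2)*3^(1/4)*b) + C4*cos(sqrt(2)*3^(1/4)*b)


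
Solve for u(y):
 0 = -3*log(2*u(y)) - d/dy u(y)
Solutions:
 Integral(1/(log(_y) + log(2)), (_y, u(y)))/3 = C1 - y


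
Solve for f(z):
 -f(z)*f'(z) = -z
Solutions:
 f(z) = -sqrt(C1 + z^2)
 f(z) = sqrt(C1 + z^2)


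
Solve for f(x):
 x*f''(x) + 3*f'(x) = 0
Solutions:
 f(x) = C1 + C2/x^2


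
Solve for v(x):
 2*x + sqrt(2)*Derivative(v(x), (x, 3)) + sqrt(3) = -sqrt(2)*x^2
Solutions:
 v(x) = C1 + C2*x + C3*x^2 - x^5/60 - sqrt(2)*x^4/24 - sqrt(6)*x^3/12


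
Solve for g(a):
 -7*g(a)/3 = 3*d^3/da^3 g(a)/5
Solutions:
 g(a) = C3*exp(-105^(1/3)*a/3) + (C1*sin(3^(5/6)*35^(1/3)*a/6) + C2*cos(3^(5/6)*35^(1/3)*a/6))*exp(105^(1/3)*a/6)


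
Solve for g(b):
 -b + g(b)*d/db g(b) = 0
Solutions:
 g(b) = -sqrt(C1 + b^2)
 g(b) = sqrt(C1 + b^2)


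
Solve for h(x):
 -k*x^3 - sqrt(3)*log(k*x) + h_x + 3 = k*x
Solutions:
 h(x) = C1 + k*x^4/4 + k*x^2/2 + sqrt(3)*x*log(k*x) + x*(-3 - sqrt(3))


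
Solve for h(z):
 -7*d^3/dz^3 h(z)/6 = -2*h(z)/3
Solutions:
 h(z) = C3*exp(14^(2/3)*z/7) + (C1*sin(14^(2/3)*sqrt(3)*z/14) + C2*cos(14^(2/3)*sqrt(3)*z/14))*exp(-14^(2/3)*z/14)


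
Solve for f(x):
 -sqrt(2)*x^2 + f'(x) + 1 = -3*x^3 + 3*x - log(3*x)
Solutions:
 f(x) = C1 - 3*x^4/4 + sqrt(2)*x^3/3 + 3*x^2/2 - x*log(x) - x*log(3)


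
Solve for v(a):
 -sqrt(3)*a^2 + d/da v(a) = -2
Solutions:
 v(a) = C1 + sqrt(3)*a^3/3 - 2*a


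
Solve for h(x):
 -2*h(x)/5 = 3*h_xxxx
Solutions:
 h(x) = (C1*sin(30^(3/4)*x/30) + C2*cos(30^(3/4)*x/30))*exp(-30^(3/4)*x/30) + (C3*sin(30^(3/4)*x/30) + C4*cos(30^(3/4)*x/30))*exp(30^(3/4)*x/30)
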